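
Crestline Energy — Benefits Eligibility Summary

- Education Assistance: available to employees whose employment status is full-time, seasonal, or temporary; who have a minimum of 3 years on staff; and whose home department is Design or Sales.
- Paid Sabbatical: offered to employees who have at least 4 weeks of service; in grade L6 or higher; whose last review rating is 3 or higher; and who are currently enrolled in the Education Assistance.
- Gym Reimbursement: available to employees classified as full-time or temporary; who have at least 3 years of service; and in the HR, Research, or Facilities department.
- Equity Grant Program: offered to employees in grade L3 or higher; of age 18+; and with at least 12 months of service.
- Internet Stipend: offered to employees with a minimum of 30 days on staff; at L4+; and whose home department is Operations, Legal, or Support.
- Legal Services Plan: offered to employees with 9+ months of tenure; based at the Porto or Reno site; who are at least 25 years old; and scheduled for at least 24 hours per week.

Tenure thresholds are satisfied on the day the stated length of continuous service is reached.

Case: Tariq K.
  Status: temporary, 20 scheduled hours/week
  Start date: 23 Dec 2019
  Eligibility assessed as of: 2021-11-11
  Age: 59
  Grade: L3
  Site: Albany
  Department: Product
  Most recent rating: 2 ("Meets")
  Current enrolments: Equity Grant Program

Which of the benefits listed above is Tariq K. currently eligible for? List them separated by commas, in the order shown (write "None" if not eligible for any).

Service from 23 Dec 2019 to 2021-11-11: 689 days.
Education Assistance — status temporary ✓; service 689 days < 3 years (≈1095 days) ✗ → not eligible.
Paid Sabbatical — service 689 days ≥ 4 weeks (≈28 days) ✓; grade L3 < L6 ✗ → not eligible.
Gym Reimbursement — status temporary ✓; service 689 days < 3 years (≈1095 days) ✗ → not eligible.
Equity Grant Program — grade L3 ≥ L3 ✓; age 59 ≥ 18 ✓; service 689 days ≥ 12 months (≈360 days) ✓ → eligible.
Internet Stipend — service 689 days ≥ 30 days ✓; grade L3 < L4 ✗ → not eligible.
Legal Services Plan — service 689 days ≥ 9 months (≈270 days) ✓; site Albany ✗ (not Porto or Reno) → not eligible.

Equity Grant Program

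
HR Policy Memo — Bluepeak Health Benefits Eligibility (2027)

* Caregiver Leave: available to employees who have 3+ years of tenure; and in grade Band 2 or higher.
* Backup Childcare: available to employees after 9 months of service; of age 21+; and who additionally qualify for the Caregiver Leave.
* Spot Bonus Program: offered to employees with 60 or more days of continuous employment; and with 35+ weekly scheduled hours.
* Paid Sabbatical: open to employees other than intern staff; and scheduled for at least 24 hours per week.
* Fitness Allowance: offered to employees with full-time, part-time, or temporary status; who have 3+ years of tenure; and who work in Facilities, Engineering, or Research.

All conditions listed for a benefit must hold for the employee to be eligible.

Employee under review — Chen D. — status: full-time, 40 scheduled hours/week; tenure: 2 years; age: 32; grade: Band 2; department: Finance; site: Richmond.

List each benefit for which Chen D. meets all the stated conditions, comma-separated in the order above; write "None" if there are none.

Spot Bonus Program, Paid Sabbatical

Caregiver Leave — service 2 years < 3 years ✗ → not eligible.
Backup Childcare — service 2 years ≥ 9 months (≈270 days) ✓; age 32 ≥ 21 ✓; not eligible for Caregiver Leave ✗ → not eligible.
Spot Bonus Program — service 2 years ≥ 60 days ✓; 40 hrs/wk ≥ 35 ✓ → eligible.
Paid Sabbatical — status full-time ✓ (not excluded); 40 hrs/wk ≥ 24 ✓ → eligible.
Fitness Allowance — status full-time ✓; service 2 years < 3 years ✗ → not eligible.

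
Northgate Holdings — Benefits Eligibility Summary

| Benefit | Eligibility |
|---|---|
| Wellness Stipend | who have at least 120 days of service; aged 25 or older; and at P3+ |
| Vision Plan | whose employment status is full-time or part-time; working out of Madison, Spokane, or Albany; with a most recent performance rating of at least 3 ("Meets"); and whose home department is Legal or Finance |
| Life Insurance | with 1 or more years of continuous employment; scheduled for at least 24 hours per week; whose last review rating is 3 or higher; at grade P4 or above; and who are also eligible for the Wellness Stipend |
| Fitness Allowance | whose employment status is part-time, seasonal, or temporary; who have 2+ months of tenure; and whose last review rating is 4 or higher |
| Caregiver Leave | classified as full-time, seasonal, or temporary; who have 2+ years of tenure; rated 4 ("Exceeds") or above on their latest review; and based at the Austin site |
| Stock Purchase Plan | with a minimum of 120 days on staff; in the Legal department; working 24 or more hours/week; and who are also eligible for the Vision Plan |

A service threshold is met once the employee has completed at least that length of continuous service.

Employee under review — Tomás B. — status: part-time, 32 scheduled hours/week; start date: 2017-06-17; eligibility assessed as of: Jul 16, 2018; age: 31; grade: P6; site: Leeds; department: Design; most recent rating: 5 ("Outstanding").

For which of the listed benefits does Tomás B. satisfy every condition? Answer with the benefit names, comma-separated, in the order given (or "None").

Service from 2017-06-17 to Jul 16, 2018: 394 days.
Wellness Stipend — service 394 days ≥ 120 days ✓; age 31 ≥ 25 ✓; grade P6 ≥ P3 ✓ → eligible.
Vision Plan — status part-time ✓; site Leeds ✗ (not Madison, Spokane, or Albany) → not eligible.
Life Insurance — service 394 days ≥ 1 year (≈365 days) ✓; 32 hrs/wk ≥ 24 ✓; rating 5 ≥ 3 ✓; grade P6 ≥ P4 ✓; eligible for Wellness Stipend ✓ → eligible.
Fitness Allowance — status part-time ✓; service 394 days ≥ 2 months (≈60 days) ✓; rating 5 ≥ 4 ✓ → eligible.
Caregiver Leave — status part-time ✗ (requires full-time, seasonal, or temporary) → not eligible.
Stock Purchase Plan — service 394 days ≥ 120 days ✓; dept Design ✗ → not eligible.

Wellness Stipend, Life Insurance, Fitness Allowance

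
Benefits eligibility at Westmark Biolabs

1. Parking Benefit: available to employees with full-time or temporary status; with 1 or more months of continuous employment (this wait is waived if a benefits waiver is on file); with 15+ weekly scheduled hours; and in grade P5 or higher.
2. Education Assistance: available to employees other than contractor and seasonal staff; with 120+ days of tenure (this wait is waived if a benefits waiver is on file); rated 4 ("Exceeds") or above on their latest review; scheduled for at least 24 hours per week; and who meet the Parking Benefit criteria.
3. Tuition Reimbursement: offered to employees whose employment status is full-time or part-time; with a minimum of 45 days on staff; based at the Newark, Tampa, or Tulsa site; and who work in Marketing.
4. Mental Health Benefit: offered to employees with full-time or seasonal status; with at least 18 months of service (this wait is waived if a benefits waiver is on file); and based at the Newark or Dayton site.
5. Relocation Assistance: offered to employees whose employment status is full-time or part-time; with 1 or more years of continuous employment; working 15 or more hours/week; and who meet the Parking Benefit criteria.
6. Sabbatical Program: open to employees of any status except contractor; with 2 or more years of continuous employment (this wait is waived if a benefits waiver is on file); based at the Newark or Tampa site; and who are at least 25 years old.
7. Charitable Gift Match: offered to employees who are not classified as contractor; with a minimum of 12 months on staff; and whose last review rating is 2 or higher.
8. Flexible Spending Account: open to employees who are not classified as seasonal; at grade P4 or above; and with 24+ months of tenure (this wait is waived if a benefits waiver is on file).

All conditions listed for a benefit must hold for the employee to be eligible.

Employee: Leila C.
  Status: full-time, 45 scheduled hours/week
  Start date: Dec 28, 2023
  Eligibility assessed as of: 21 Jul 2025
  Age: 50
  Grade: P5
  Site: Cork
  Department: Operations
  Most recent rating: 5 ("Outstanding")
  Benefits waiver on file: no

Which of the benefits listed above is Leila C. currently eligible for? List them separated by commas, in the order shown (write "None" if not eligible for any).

Parking Benefit, Education Assistance, Relocation Assistance, Charitable Gift Match

Service from Dec 28, 2023 to 21 Jul 2025: 571 days.
Parking Benefit — status full-time ✓; no waiver, service 571 days ≥ 1 month (≈30 days) ✓; 45 hrs/wk ≥ 15 ✓; grade P5 ≥ P5 ✓ → eligible.
Education Assistance — status full-time ✓ (not excluded); no waiver, service 571 days ≥ 120 days ✓; rating 5 ≥ 4 ✓; 45 hrs/wk ≥ 24 ✓; eligible for Parking Benefit ✓ → eligible.
Tuition Reimbursement — status full-time ✓; service 571 days ≥ 45 days ✓; site Cork ✗ (not Newark, Tampa, or Tulsa) → not eligible.
Mental Health Benefit — status full-time ✓; no waiver, service 571 days ≥ 18 months (≈540 days) ✓; site Cork ✗ (not Newark or Dayton) → not eligible.
Relocation Assistance — status full-time ✓; service 571 days ≥ 1 year (≈365 days) ✓; 45 hrs/wk ≥ 15 ✓; eligible for Parking Benefit ✓ → eligible.
Sabbatical Program — status full-time ✓ (not excluded); no waiver, service 571 days < 2 years (≈730 days) ✗ → not eligible.
Charitable Gift Match — status full-time ✓ (not excluded); service 571 days ≥ 12 months (≈360 days) ✓; rating 5 ≥ 2 ✓ → eligible.
Flexible Spending Account — status full-time ✓ (not excluded); grade P5 ≥ P4 ✓; no waiver, service 571 days < 24 months (≈720 days) ✗ → not eligible.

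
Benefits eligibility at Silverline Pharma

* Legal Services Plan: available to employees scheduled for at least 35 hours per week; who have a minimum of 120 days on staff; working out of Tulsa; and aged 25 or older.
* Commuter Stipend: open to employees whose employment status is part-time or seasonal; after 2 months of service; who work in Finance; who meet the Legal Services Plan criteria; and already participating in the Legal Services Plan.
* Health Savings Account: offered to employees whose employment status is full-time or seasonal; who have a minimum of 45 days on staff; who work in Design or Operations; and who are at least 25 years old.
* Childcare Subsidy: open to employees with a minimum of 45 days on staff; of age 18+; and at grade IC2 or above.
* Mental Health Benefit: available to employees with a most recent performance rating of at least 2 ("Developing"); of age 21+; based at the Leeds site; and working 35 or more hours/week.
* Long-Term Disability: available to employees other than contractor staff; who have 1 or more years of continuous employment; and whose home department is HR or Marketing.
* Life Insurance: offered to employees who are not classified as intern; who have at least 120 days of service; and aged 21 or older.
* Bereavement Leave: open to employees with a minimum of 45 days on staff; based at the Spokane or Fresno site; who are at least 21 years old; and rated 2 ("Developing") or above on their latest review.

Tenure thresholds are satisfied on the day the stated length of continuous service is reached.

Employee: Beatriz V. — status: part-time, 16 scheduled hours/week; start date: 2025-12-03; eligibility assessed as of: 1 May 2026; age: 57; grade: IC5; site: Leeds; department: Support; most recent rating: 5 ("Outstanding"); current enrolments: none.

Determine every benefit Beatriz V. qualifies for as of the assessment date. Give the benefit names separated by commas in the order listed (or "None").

Service from 2025-12-03 to 1 May 2026: 149 days.
Legal Services Plan — 16 hrs/wk < 35 ✗ → not eligible.
Commuter Stipend — status part-time ✓; service 149 days ≥ 2 months (≈60 days) ✓; dept Support ✗ → not eligible.
Health Savings Account — status part-time ✗ (requires full-time or seasonal) → not eligible.
Childcare Subsidy — service 149 days ≥ 45 days ✓; age 57 ≥ 18 ✓; grade IC5 ≥ IC2 ✓ → eligible.
Mental Health Benefit — rating 5 ≥ 2 ✓; age 57 ≥ 21 ✓; site Leeds ✓; 16 hrs/wk < 35 ✗ → not eligible.
Long-Term Disability — status part-time ✓ (not excluded); service 149 days < 1 year (≈365 days) ✗ → not eligible.
Life Insurance — status part-time ✓ (not excluded); service 149 days ≥ 120 days ✓; age 57 ≥ 21 ✓ → eligible.
Bereavement Leave — service 149 days ≥ 45 days ✓; site Leeds ✗ (not Spokane or Fresno) → not eligible.

Childcare Subsidy, Life Insurance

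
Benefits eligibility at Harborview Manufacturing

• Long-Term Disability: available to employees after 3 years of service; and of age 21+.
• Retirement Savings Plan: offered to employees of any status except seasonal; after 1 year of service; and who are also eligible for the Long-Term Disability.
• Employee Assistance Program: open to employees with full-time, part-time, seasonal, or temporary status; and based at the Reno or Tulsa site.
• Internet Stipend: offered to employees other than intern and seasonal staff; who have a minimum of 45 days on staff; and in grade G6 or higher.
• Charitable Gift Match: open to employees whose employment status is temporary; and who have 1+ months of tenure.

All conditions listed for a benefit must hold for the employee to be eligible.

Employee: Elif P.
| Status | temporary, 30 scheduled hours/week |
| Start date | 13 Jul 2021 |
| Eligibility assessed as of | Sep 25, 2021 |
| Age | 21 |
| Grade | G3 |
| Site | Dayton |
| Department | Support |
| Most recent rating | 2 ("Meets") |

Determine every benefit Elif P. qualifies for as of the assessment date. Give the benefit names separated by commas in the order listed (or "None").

Service from 13 Jul 2021 to Sep 25, 2021: 74 days.
Long-Term Disability — service 74 days < 3 years (≈1095 days) ✗ → not eligible.
Retirement Savings Plan — status temporary ✓ (not excluded); service 74 days < 1 year (≈365 days) ✗ → not eligible.
Employee Assistance Program — status temporary ✓; site Dayton ✗ (not Reno or Tulsa) → not eligible.
Internet Stipend — status temporary ✓ (not excluded); service 74 days ≥ 45 days ✓; grade G3 < G6 ✗ → not eligible.
Charitable Gift Match — status temporary ✓; service 74 days ≥ 1 month (≈30 days) ✓ → eligible.

Charitable Gift Match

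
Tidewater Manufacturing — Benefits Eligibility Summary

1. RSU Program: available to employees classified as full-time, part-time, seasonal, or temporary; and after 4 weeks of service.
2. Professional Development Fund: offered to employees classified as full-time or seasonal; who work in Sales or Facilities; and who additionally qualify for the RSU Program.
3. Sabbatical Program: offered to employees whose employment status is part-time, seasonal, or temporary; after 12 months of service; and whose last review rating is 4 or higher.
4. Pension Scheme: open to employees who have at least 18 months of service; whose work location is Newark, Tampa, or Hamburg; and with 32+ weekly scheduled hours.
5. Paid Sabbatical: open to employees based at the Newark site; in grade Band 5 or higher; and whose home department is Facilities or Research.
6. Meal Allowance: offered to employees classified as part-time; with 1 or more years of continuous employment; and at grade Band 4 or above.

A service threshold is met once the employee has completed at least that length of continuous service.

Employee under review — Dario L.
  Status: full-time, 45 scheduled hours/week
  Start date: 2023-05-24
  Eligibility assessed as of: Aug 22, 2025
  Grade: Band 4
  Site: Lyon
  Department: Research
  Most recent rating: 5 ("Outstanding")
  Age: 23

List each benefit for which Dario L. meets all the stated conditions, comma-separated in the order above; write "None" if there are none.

RSU Program

Service from 2023-05-24 to Aug 22, 2025: 821 days.
RSU Program — status full-time ✓; service 821 days ≥ 4 weeks (≈28 days) ✓ → eligible.
Professional Development Fund — status full-time ✓; dept Research ✗ → not eligible.
Sabbatical Program — status full-time ✗ (requires part-time, seasonal, or temporary) → not eligible.
Pension Scheme — service 821 days ≥ 18 months (≈540 days) ✓; site Lyon ✗ (not Newark, Tampa, or Hamburg) → not eligible.
Paid Sabbatical — site Lyon ✗ (not Newark) → not eligible.
Meal Allowance — status full-time ✗ (requires part-time) → not eligible.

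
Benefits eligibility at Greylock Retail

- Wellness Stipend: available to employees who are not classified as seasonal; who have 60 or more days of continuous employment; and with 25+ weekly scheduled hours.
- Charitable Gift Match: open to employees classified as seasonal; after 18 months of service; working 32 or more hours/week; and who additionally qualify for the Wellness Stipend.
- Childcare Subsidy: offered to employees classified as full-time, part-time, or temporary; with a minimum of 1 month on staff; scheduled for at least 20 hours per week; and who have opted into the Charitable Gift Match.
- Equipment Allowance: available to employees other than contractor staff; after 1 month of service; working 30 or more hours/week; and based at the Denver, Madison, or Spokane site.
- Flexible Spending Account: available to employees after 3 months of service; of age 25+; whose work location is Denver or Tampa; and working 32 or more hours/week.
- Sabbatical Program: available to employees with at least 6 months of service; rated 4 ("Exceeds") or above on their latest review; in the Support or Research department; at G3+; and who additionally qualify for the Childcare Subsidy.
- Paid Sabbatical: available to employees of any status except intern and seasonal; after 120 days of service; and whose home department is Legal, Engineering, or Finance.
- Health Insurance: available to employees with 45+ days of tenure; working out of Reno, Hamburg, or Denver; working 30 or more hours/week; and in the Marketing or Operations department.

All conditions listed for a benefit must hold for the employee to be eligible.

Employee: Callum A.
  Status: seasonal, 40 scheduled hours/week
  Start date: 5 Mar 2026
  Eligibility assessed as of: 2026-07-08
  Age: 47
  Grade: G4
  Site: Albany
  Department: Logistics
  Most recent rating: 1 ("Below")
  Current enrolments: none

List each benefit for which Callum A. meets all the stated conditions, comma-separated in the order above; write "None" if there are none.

Service from 5 Mar 2026 to 2026-07-08: 125 days.
Wellness Stipend — status seasonal ✗ (excluded) → not eligible.
Charitable Gift Match — status seasonal ✓; service 125 days < 18 months (≈540 days) ✗ → not eligible.
Childcare Subsidy — status seasonal ✗ (requires full-time, part-time, or temporary) → not eligible.
Equipment Allowance — status seasonal ✓ (not excluded); service 125 days ≥ 1 month (≈30 days) ✓; 40 hrs/wk ≥ 30 ✓; site Albany ✗ (not Denver, Madison, or Spokane) → not eligible.
Flexible Spending Account — service 125 days ≥ 3 months (≈90 days) ✓; age 47 ≥ 25 ✓; site Albany ✗ (not Denver or Tampa) → not eligible.
Sabbatical Program — service 125 days < 6 months (≈180 days) ✗ → not eligible.
Paid Sabbatical — status seasonal ✗ (excluded) → not eligible.
Health Insurance — service 125 days ≥ 45 days ✓; site Albany ✗ (not Reno, Hamburg, or Denver) → not eligible.

None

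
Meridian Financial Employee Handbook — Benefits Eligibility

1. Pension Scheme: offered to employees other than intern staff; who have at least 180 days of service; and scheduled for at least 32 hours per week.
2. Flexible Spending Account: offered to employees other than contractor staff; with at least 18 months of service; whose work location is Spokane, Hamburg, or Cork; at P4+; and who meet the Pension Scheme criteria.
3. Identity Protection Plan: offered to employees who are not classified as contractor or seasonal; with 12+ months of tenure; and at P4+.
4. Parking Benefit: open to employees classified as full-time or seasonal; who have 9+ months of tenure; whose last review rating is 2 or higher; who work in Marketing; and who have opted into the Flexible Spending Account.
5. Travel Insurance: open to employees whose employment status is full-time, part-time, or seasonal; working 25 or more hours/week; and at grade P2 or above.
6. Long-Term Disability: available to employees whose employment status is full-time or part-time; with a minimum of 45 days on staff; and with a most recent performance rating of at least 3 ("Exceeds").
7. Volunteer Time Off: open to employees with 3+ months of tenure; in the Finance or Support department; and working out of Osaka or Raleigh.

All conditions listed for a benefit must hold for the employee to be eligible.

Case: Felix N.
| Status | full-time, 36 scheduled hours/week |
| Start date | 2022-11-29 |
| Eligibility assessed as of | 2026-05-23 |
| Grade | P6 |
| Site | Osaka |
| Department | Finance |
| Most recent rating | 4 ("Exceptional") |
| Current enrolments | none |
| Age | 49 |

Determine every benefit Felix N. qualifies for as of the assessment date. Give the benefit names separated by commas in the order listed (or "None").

Service from 2022-11-29 to 2026-05-23: 1271 days.
Pension Scheme — status full-time ✓ (not excluded); service 1271 days ≥ 180 days ✓; 36 hrs/wk ≥ 32 ✓ → eligible.
Flexible Spending Account — status full-time ✓ (not excluded); service 1271 days ≥ 18 months (≈540 days) ✓; site Osaka ✗ (not Spokane, Hamburg, or Cork) → not eligible.
Identity Protection Plan — status full-time ✓ (not excluded); service 1271 days ≥ 12 months (≈360 days) ✓; grade P6 ≥ P4 ✓ → eligible.
Parking Benefit — status full-time ✓; service 1271 days ≥ 9 months (≈270 days) ✓; rating 4 ≥ 2 ✓; dept Finance ✗ → not eligible.
Travel Insurance — status full-time ✓; 36 hrs/wk ≥ 25 ✓; grade P6 ≥ P2 ✓ → eligible.
Long-Term Disability — status full-time ✓; service 1271 days ≥ 45 days ✓; rating 4 ≥ 3 ✓ → eligible.
Volunteer Time Off — service 1271 days ≥ 3 months (≈90 days) ✓; dept Finance ✓; site Osaka ✓ → eligible.

Pension Scheme, Identity Protection Plan, Travel Insurance, Long-Term Disability, Volunteer Time Off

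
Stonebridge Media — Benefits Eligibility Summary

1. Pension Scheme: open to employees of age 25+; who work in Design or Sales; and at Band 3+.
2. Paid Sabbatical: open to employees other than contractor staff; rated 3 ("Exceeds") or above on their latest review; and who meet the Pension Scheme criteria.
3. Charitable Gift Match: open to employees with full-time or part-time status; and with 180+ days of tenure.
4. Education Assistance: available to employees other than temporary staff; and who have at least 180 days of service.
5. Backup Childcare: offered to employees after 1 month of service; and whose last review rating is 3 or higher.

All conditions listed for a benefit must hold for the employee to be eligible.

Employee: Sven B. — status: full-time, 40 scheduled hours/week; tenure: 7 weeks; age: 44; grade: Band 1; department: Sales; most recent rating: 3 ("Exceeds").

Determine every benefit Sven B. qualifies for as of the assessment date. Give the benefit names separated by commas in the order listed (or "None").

Pension Scheme — age 44 ≥ 25 ✓; dept Sales ✓; grade Band 1 < Band 3 ✗ → not eligible.
Paid Sabbatical — status full-time ✓ (not excluded); rating 3 ≥ 3 ✓; not eligible for Pension Scheme ✗ → not eligible.
Charitable Gift Match — status full-time ✓; service 7 weeks < 180 days ✗ → not eligible.
Education Assistance — status full-time ✓ (not excluded); service 7 weeks < 180 days ✗ → not eligible.
Backup Childcare — service 7 weeks ≥ 1 month (≈30 days) ✓; rating 3 ≥ 3 ✓ → eligible.

Backup Childcare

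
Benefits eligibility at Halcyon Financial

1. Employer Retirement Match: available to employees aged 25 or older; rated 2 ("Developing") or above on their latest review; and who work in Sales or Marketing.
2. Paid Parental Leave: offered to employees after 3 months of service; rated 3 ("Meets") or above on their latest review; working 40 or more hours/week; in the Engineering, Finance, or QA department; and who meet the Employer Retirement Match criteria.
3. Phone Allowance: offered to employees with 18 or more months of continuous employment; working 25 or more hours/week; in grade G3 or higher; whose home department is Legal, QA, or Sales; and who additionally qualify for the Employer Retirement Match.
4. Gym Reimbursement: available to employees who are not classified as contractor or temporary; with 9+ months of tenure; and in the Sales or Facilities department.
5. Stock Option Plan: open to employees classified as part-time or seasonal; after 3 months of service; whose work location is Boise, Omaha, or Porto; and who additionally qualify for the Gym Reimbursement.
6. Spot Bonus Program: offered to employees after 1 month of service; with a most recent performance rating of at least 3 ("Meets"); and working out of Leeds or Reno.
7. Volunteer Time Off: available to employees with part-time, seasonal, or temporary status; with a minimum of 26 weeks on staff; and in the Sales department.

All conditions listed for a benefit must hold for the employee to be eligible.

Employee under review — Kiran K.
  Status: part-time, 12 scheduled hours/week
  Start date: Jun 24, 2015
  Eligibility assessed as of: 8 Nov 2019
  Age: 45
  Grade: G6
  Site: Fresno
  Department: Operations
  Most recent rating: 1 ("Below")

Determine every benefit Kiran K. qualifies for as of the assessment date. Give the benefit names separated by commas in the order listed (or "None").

None

Service from Jun 24, 2015 to 8 Nov 2019: 1598 days.
Employer Retirement Match — age 45 ≥ 25 ✓; rating 1 < 2 ✗ → not eligible.
Paid Parental Leave — service 1598 days ≥ 3 months (≈90 days) ✓; rating 1 < 3 ✗ → not eligible.
Phone Allowance — service 1598 days ≥ 18 months (≈540 days) ✓; 12 hrs/wk < 25 ✗ → not eligible.
Gym Reimbursement — status part-time ✓ (not excluded); service 1598 days ≥ 9 months (≈270 days) ✓; dept Operations ✗ → not eligible.
Stock Option Plan — status part-time ✓; service 1598 days ≥ 3 months (≈90 days) ✓; site Fresno ✗ (not Boise, Omaha, or Porto) → not eligible.
Spot Bonus Program — service 1598 days ≥ 1 month (≈30 days) ✓; rating 1 < 3 ✗ → not eligible.
Volunteer Time Off — status part-time ✓; service 1598 days ≥ 26 weeks (≈182 days) ✓; dept Operations ✗ → not eligible.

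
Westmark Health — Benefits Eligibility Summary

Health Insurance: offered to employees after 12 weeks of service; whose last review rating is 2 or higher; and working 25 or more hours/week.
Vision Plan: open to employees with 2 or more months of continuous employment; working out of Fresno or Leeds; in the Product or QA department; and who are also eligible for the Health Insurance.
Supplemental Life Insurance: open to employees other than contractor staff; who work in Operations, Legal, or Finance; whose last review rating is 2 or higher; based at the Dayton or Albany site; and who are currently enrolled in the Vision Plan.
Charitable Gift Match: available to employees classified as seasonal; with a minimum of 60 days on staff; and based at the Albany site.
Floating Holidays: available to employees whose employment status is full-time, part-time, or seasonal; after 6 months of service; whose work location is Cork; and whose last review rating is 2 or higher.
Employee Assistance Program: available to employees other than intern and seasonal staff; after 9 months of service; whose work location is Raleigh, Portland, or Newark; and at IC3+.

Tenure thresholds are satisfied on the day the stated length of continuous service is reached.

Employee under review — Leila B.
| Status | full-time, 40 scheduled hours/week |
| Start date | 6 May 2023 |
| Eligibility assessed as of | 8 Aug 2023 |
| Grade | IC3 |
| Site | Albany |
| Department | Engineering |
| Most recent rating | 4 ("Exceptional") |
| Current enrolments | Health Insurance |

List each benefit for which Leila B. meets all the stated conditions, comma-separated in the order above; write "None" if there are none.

Health Insurance

Service from 6 May 2023 to 8 Aug 2023: 94 days.
Health Insurance — service 94 days ≥ 12 weeks (≈84 days) ✓; rating 4 ≥ 2 ✓; 40 hrs/wk ≥ 25 ✓ → eligible.
Vision Plan — service 94 days ≥ 2 months (≈60 days) ✓; site Albany ✗ (not Fresno or Leeds) → not eligible.
Supplemental Life Insurance — status full-time ✓ (not excluded); dept Engineering ✗ → not eligible.
Charitable Gift Match — status full-time ✗ (requires seasonal) → not eligible.
Floating Holidays — status full-time ✓; service 94 days < 6 months (≈180 days) ✗ → not eligible.
Employee Assistance Program — status full-time ✓ (not excluded); service 94 days < 9 months (≈270 days) ✗ → not eligible.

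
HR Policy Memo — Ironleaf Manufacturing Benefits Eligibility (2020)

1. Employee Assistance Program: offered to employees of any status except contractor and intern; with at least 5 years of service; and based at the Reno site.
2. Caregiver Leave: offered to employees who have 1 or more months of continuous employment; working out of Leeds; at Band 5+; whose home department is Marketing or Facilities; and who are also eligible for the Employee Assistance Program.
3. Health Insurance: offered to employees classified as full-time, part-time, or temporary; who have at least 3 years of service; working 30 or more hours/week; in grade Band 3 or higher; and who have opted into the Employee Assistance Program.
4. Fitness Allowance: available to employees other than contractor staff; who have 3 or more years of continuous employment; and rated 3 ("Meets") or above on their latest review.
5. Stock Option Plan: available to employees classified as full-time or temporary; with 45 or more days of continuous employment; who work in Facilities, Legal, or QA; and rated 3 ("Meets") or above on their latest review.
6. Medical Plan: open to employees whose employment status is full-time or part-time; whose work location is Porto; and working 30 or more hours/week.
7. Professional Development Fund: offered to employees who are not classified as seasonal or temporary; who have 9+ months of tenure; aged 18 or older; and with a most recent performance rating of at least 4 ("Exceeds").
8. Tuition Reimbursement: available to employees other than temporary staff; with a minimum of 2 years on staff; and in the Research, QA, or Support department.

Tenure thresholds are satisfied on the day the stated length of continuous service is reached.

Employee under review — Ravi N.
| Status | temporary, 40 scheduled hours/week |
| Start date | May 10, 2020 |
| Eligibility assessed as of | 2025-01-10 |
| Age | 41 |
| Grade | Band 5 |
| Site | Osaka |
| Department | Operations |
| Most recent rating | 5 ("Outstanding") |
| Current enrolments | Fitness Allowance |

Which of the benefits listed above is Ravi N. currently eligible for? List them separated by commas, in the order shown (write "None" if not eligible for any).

Service from May 10, 2020 to 2025-01-10: 1706 days.
Employee Assistance Program — status temporary ✓ (not excluded); service 1706 days < 5 years (≈1825 days) ✗ → not eligible.
Caregiver Leave — service 1706 days ≥ 1 month (≈30 days) ✓; site Osaka ✗ (not Leeds) → not eligible.
Health Insurance — status temporary ✓; service 1706 days ≥ 3 years (≈1095 days) ✓; 40 hrs/wk ≥ 30 ✓; grade Band 5 ≥ Band 3 ✓; not enrolled in Employee Assistance Program ✗ → not eligible.
Fitness Allowance — status temporary ✓ (not excluded); service 1706 days ≥ 3 years (≈1095 days) ✓; rating 5 ≥ 3 ✓ → eligible.
Stock Option Plan — status temporary ✓; service 1706 days ≥ 45 days ✓; dept Operations ✗ → not eligible.
Medical Plan — status temporary ✗ (requires full-time or part-time) → not eligible.
Professional Development Fund — status temporary ✗ (excluded) → not eligible.
Tuition Reimbursement — status temporary ✗ (excluded) → not eligible.

Fitness Allowance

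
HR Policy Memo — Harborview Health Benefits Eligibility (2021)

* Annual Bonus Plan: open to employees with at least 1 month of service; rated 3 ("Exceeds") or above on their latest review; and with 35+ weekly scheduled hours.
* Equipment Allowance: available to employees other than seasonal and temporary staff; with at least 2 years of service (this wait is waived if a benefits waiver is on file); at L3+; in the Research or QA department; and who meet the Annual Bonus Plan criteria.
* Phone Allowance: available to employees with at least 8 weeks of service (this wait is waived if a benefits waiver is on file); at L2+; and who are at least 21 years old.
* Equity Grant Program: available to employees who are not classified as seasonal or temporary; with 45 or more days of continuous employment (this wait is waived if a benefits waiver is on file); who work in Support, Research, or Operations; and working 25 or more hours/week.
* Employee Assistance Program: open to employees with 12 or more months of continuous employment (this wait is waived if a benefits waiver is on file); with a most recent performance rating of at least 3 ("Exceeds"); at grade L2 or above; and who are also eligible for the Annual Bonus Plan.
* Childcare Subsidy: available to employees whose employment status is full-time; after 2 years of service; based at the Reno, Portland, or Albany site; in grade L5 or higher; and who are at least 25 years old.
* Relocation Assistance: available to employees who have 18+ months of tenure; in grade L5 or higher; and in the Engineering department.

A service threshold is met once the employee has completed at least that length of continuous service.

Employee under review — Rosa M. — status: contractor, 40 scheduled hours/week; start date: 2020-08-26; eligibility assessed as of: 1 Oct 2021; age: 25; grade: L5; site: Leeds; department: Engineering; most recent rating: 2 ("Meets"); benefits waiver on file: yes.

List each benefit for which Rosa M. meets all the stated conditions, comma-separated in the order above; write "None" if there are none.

Phone Allowance

Service from 2020-08-26 to 1 Oct 2021: 401 days.
Annual Bonus Plan — service 401 days ≥ 1 month (≈30 days) ✓; rating 2 < 3 ✗ → not eligible.
Equipment Allowance — status contractor ✓ (not excluded); benefits waiver on file ✓; grade L5 ≥ L3 ✓; dept Engineering ✗ → not eligible.
Phone Allowance — benefits waiver on file ✓; grade L5 ≥ L2 ✓; age 25 ≥ 21 ✓ → eligible.
Equity Grant Program — status contractor ✓ (not excluded); benefits waiver on file ✓; dept Engineering ✗ → not eligible.
Employee Assistance Program — benefits waiver on file ✓; rating 2 < 3 ✗ → not eligible.
Childcare Subsidy — status contractor ✗ (requires full-time) → not eligible.
Relocation Assistance — service 401 days < 18 months (≈540 days) ✗ → not eligible.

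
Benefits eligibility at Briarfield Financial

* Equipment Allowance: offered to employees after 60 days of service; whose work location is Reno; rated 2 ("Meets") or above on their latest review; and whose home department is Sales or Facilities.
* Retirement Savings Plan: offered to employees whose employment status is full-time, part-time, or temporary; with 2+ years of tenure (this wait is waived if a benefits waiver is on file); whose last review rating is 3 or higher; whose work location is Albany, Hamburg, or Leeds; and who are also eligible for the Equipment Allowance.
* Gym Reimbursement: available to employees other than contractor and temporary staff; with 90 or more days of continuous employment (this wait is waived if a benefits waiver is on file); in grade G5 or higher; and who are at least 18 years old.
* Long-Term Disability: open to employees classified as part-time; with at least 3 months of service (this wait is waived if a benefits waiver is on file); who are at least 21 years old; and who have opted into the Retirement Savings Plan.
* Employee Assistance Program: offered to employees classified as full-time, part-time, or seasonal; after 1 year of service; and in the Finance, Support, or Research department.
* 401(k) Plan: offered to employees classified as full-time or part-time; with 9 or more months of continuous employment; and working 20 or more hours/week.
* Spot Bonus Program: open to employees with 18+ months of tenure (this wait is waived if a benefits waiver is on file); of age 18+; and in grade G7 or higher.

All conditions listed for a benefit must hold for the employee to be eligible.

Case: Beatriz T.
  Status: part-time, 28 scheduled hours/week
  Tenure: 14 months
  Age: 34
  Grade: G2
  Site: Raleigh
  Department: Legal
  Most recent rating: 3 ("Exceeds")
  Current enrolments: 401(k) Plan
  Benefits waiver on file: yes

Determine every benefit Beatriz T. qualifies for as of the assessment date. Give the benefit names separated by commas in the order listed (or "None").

Equipment Allowance — service 14 months ≥ 60 days ✓; site Raleigh ✗ (not Reno) → not eligible.
Retirement Savings Plan — status part-time ✓; benefits waiver on file ✓; rating 3 ≥ 3 ✓; site Raleigh ✗ (not Albany, Hamburg, or Leeds) → not eligible.
Gym Reimbursement — status part-time ✓ (not excluded); benefits waiver on file ✓; grade G2 < G5 ✗ → not eligible.
Long-Term Disability — status part-time ✓; benefits waiver on file ✓; age 34 ≥ 21 ✓; not enrolled in Retirement Savings Plan ✗ → not eligible.
Employee Assistance Program — status part-time ✓; service 14 months ≥ 1 year (≈365 days) ✓; dept Legal ✗ → not eligible.
401(k) Plan — status part-time ✓; service 14 months ≥ 9 months ✓; 28 hrs/wk ≥ 20 ✓ → eligible.
Spot Bonus Program — benefits waiver on file ✓; age 34 ≥ 18 ✓; grade G2 < G7 ✗ → not eligible.

401(k) Plan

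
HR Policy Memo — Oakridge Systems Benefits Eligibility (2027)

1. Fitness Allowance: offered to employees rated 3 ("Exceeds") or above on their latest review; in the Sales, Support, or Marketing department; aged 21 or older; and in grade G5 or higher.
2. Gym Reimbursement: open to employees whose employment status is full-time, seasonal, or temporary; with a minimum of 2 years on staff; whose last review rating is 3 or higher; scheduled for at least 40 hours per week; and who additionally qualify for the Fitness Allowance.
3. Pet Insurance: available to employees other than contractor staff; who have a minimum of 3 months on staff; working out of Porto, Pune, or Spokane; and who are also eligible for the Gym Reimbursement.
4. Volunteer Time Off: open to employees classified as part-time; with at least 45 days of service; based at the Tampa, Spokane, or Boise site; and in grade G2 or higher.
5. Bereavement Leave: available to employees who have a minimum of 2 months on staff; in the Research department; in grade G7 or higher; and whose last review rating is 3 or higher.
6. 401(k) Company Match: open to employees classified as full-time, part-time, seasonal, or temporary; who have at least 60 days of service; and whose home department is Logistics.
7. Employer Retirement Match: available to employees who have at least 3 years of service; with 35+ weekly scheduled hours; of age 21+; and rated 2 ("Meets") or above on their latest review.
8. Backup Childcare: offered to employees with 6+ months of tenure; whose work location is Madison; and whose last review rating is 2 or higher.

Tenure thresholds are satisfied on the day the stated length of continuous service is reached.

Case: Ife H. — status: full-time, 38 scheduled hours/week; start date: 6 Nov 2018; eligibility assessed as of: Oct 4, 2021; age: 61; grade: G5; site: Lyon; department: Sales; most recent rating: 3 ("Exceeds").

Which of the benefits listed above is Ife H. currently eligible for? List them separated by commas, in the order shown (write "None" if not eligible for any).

Service from 6 Nov 2018 to Oct 4, 2021: 1063 days.
Fitness Allowance — rating 3 ≥ 3 ✓; dept Sales ✓; age 61 ≥ 21 ✓; grade G5 ≥ G5 ✓ → eligible.
Gym Reimbursement — status full-time ✓; service 1063 days ≥ 2 years (≈730 days) ✓; rating 3 ≥ 3 ✓; 38 hrs/wk < 40 ✗ → not eligible.
Pet Insurance — status full-time ✓ (not excluded); service 1063 days ≥ 3 months (≈90 days) ✓; site Lyon ✗ (not Porto, Pune, or Spokane) → not eligible.
Volunteer Time Off — status full-time ✗ (requires part-time) → not eligible.
Bereavement Leave — service 1063 days ≥ 2 months (≈60 days) ✓; dept Sales ✗ → not eligible.
401(k) Company Match — status full-time ✓; service 1063 days ≥ 60 days ✓; dept Sales ✗ → not eligible.
Employer Retirement Match — service 1063 days < 3 years (≈1095 days) ✗ → not eligible.
Backup Childcare — service 1063 days ≥ 6 months (≈180 days) ✓; site Lyon ✗ (not Madison) → not eligible.

Fitness Allowance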